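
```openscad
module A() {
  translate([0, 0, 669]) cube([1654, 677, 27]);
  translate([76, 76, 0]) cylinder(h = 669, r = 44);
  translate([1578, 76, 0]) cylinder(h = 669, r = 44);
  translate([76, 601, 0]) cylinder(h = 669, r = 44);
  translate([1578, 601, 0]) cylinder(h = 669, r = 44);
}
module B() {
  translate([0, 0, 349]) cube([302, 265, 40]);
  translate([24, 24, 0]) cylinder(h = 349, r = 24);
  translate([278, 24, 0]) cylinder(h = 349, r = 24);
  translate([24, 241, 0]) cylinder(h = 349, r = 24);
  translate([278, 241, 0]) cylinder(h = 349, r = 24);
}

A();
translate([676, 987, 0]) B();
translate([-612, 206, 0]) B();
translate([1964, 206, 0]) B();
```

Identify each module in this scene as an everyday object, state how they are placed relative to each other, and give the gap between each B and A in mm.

Each stool's nearest face is 310 mm from the table's bounding box.

A is a table. B is a stool. Three stools sit around the table at the +y, −x, +x sides. The gap between each stool and the table is 310 mm.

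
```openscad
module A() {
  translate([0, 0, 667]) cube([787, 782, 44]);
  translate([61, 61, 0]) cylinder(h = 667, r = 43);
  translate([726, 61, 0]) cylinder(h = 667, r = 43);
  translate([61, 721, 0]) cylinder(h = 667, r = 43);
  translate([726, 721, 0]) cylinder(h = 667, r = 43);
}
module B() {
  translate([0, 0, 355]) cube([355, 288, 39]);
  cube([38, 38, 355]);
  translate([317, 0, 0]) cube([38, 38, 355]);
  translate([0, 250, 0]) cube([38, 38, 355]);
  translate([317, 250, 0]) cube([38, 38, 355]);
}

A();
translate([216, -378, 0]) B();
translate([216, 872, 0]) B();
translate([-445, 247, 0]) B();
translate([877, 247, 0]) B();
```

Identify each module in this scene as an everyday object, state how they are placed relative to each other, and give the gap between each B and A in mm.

A is a table. B is a stool. Four stools sit around the table at the −y, +y, −x, +x sides. The gap between each stool and the table is 90 mm.

Each stool's nearest face is 90 mm from the table's bounding box.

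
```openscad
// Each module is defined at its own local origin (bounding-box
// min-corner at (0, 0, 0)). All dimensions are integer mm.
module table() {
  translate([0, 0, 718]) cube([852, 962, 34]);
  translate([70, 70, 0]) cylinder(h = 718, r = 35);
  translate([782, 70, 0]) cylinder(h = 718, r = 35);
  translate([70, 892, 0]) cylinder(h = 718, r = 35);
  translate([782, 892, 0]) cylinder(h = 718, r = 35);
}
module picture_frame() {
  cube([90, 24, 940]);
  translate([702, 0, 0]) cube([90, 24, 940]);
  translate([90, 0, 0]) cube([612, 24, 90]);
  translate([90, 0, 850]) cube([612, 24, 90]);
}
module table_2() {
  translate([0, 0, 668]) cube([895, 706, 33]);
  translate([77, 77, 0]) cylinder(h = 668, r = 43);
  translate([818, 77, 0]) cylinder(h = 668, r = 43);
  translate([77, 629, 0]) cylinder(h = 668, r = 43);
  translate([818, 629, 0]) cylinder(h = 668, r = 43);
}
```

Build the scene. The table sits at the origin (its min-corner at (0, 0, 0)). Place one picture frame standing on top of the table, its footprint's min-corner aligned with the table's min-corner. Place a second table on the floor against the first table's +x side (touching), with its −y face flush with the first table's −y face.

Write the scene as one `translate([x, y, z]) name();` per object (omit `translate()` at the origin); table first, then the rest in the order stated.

table();
translate([0, 0, 752]) picture_frame();
translate([852, 0, 0]) table_2();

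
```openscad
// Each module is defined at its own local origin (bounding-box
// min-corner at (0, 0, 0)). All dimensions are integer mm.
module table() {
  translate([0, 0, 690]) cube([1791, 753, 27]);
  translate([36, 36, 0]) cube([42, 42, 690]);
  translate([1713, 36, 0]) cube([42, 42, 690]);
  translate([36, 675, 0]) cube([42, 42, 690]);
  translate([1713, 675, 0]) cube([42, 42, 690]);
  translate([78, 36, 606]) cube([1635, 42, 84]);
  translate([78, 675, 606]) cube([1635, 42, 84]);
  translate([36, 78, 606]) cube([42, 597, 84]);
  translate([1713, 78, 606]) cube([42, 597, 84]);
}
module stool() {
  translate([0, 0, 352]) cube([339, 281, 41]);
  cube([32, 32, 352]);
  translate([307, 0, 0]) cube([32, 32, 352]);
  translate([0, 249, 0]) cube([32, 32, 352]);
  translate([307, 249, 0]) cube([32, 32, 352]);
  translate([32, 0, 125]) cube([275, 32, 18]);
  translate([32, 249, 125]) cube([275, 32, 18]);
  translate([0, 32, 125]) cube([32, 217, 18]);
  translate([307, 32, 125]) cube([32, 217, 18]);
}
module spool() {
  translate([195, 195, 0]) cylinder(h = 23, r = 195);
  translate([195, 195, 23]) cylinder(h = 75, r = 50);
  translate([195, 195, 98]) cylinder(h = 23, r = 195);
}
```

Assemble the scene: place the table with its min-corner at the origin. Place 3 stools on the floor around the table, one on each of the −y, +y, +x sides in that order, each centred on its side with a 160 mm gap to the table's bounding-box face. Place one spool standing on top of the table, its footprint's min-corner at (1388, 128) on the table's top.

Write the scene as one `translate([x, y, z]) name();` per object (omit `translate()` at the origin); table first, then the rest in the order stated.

table();
translate([726, -441, 0]) stool();
translate([726, 913, 0]) stool();
translate([1951, 236, 0]) stool();
translate([1388, 128, 717]) spool();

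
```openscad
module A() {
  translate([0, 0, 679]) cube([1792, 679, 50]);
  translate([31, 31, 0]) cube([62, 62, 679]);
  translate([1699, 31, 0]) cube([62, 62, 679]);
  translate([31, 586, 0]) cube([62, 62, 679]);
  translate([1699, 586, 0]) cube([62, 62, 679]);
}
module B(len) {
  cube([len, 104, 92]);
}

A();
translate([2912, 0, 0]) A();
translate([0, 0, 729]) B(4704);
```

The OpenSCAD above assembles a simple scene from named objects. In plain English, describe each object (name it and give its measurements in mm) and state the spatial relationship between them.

A is a rectangular dining table. The top is 1792×679×50 mm with its upper surface at z = 729 mm. It stands on four 62×62 mm square legs, each inset 31 mm from the nearest pair of top edges, running from the floor to the underside of the top.

B is a rectangular beam 4704 mm long (x), 104 mm deep (y), 92 mm thick (z).

The beam spans the tops of two tables placed 1120 mm apart, resting at z = 729 mm.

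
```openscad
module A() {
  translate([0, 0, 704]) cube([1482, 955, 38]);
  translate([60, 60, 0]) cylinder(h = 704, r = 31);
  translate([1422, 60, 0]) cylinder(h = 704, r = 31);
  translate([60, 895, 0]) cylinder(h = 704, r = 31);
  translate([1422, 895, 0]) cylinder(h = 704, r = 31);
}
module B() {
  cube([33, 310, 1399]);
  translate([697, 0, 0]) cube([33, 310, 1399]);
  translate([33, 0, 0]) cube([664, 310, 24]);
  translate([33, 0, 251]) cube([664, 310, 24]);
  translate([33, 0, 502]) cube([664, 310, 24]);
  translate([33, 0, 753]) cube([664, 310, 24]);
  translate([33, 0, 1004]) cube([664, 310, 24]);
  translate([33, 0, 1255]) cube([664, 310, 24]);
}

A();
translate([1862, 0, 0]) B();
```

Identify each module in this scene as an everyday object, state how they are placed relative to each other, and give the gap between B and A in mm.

The bookshelf's nearest face is 380 mm from the table's +x face.

A is a table. B is a bookshelf. The bookshelf is on the floor beside the table on its +x side. The gap between the bookshelf and the table is 380 mm.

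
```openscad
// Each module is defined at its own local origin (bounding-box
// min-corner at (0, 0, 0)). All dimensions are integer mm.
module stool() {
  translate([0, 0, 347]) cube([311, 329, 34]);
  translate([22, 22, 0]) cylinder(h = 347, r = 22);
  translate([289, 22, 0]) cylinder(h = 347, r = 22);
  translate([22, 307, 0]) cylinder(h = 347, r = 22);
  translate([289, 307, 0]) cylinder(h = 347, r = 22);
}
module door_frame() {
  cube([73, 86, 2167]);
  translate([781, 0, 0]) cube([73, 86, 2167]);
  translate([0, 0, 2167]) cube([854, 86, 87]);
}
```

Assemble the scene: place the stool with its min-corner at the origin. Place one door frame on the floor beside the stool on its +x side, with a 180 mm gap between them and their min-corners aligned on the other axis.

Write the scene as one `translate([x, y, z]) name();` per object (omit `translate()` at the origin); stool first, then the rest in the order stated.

stool();
translate([491, 0, 0]) door_frame();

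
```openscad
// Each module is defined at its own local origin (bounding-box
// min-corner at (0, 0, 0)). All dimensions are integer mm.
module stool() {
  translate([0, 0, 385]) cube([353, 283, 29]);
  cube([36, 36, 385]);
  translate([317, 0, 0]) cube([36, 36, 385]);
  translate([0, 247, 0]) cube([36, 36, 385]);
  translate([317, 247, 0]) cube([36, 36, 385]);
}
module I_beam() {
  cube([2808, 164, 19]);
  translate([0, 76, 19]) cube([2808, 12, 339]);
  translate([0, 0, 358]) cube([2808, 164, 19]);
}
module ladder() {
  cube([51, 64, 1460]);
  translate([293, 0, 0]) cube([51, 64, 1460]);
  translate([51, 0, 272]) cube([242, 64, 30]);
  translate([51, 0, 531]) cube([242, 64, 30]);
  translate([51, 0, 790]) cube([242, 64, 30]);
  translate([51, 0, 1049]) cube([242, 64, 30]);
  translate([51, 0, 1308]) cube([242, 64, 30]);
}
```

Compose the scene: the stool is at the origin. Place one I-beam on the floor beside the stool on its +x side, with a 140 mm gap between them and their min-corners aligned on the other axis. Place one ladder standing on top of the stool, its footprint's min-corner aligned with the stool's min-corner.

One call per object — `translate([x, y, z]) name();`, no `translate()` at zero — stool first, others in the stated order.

stool();
translate([493, 0, 0]) I_beam();
translate([0, 0, 414]) ladder();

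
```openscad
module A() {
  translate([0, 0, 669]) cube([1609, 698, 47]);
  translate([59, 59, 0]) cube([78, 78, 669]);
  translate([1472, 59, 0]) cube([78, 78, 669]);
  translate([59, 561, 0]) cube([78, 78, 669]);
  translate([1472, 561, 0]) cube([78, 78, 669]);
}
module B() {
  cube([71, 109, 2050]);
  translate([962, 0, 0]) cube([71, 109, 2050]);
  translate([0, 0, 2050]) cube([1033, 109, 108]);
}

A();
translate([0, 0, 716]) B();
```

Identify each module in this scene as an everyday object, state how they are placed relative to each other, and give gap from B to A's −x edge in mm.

The door frame's min-x is at 0; the table's min-x is 0; gap = 0 mm.

A is a table. B is a door frame. The door frame is on top of the table. The gap from the door frame to the table's −x edge is 0 mm.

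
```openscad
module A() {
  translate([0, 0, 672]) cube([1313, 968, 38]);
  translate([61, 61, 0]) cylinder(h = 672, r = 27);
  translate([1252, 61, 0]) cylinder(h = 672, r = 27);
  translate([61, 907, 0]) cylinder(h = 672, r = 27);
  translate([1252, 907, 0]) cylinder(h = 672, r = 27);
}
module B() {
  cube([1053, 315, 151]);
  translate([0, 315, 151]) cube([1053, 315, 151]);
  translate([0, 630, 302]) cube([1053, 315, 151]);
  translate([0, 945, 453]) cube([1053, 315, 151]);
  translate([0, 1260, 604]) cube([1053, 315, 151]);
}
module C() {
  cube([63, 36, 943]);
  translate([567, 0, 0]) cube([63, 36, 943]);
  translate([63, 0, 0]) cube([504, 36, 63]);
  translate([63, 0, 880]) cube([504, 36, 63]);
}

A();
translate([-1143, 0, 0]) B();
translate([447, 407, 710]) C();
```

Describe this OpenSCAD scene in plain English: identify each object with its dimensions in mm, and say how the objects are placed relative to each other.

A is a table: top 1313 mm (x) × 968 mm (y), 38 mm thick, upper face at z = 710 mm, on four round legs of 54 mm diameter, each leg's bounding box inset 34 mm from the nearest pair of top edges, running from z = 0 to the bottom of the top.

B is a run of 5 identical solid stair steps. Each tread is 1053×315 mm and each step block is 151 mm high. Step 1 rests on the floor; step k is offset from step 1 by (k−1)×315 mm in y and (k−1)×151 mm in z.

C is a picture frame with a 504×817 mm rectangular opening (x by z) and a uniform 63 mm border on every side. Frame depth is 36 mm along y. It is built from two vertical stiles running the full outside height and two horizontal rails spanning the gap between the stiles.

The staircase is on the floor beside the table on its −x side. The picture frame is on top of the table.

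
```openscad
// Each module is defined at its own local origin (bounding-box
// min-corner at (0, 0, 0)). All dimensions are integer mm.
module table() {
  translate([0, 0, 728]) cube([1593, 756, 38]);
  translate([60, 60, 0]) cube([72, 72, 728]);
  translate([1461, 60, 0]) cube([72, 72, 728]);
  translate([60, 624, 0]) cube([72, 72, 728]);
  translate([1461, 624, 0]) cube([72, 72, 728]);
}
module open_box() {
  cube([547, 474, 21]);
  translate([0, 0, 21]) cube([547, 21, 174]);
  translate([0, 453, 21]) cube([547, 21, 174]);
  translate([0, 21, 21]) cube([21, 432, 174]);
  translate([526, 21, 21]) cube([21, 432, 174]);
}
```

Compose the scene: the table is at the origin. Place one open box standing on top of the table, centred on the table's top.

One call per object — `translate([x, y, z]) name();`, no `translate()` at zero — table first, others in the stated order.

table();
translate([523, 141, 766]) open_box();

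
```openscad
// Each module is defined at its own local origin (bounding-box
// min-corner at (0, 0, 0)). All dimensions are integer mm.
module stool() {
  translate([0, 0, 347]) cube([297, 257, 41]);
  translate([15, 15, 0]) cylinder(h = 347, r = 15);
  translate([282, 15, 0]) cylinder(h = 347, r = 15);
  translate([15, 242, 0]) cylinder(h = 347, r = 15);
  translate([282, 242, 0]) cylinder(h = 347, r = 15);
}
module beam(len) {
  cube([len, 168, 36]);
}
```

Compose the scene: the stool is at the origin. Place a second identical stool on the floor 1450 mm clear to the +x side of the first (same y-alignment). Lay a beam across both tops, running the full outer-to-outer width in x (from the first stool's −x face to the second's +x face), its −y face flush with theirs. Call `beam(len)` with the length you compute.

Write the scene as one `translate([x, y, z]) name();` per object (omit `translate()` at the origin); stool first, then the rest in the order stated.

stool();
translate([1747, 0, 0]) stool();
translate([0, 0, 388]) beam(2044);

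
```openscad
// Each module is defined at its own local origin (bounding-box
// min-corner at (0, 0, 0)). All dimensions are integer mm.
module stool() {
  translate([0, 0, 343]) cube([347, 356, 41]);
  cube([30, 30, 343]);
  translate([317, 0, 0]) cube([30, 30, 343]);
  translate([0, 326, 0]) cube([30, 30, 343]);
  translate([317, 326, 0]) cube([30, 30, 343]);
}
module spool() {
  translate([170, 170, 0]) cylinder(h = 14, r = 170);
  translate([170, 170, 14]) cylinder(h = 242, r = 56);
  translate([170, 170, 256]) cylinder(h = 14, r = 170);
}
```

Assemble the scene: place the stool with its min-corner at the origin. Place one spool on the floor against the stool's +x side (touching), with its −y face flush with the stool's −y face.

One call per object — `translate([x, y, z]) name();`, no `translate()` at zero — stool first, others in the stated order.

stool();
translate([347, 0, 0]) spool();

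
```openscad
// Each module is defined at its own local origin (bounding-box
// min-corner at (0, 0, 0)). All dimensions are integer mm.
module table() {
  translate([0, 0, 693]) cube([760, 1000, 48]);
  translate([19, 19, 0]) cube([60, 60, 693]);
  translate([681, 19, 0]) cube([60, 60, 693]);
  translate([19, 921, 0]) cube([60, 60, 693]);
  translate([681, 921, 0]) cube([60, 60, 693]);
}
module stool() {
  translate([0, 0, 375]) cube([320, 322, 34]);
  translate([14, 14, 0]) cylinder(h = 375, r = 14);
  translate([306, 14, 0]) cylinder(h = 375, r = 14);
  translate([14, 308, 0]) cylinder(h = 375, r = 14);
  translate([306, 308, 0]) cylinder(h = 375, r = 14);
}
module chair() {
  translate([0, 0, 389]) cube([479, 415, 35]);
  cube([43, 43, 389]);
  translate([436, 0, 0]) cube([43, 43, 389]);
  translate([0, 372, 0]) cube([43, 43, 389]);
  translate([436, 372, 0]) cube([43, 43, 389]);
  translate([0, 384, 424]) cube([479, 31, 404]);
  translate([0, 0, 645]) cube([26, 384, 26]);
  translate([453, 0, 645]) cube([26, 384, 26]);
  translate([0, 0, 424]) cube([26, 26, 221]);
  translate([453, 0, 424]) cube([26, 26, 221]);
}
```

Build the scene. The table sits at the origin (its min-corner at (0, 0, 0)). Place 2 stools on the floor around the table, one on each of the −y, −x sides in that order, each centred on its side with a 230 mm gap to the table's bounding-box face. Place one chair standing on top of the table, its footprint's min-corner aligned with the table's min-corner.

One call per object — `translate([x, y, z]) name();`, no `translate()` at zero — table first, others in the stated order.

table();
translate([220, -552, 0]) stool();
translate([-550, 339, 0]) stool();
translate([0, 0, 741]) chair();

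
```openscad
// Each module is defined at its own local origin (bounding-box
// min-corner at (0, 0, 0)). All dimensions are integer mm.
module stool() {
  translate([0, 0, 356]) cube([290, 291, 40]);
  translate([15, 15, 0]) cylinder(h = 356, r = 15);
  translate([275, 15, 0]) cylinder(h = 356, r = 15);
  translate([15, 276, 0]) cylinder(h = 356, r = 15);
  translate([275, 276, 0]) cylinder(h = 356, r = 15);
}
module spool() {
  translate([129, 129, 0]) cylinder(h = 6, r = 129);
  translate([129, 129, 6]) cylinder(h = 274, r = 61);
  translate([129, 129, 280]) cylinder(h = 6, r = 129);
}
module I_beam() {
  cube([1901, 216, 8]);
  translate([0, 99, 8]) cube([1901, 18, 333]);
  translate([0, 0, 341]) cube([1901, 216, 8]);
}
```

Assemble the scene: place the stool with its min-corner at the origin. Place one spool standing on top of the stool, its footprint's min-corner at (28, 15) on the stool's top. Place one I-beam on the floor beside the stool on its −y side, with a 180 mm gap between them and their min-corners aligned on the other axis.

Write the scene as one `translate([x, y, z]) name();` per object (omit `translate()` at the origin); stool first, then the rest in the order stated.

stool();
translate([28, 15, 396]) spool();
translate([0, -396, 0]) I_beam();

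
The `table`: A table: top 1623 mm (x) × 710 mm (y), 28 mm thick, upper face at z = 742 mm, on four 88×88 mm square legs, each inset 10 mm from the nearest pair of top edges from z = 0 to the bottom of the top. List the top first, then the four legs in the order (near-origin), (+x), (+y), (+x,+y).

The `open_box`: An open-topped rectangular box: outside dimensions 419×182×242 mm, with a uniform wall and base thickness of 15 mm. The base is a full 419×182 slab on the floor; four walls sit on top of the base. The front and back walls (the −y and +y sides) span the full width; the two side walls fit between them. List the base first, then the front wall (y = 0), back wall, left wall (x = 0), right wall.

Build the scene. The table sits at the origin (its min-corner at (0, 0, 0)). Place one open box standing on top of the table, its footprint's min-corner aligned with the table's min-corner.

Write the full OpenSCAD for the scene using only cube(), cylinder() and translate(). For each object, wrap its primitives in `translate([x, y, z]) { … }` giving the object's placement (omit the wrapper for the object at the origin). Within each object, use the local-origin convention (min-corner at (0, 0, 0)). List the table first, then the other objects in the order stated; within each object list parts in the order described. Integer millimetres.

translate([0, 0, 714]) cube([1623, 710, 28]);
translate([10, 10, 0]) cube([88, 88, 714]);
translate([1525, 10, 0]) cube([88, 88, 714]);
translate([10, 612, 0]) cube([88, 88, 714]);
translate([1525, 612, 0]) cube([88, 88, 714]);
translate([0, 0, 742]) {
  cube([419, 182, 15]);
  translate([0, 0, 15]) cube([419, 15, 227]);
  translate([0, 167, 15]) cube([419, 15, 227]);
  translate([0, 15, 15]) cube([15, 152, 227]);
  translate([404, 15, 15]) cube([15, 152, 227]);
}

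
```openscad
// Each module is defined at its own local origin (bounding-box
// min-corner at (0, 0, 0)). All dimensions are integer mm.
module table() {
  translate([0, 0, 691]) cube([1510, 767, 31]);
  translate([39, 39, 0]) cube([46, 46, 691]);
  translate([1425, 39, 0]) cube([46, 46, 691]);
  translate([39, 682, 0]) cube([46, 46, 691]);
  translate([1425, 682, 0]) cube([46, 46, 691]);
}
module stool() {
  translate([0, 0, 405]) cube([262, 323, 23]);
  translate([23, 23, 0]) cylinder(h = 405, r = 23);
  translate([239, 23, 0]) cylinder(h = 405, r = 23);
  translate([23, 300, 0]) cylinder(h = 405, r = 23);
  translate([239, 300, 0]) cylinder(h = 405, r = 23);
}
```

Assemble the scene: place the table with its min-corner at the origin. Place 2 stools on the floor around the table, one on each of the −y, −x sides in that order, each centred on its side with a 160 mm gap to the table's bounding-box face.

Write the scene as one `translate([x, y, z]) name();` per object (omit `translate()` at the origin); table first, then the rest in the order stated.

table();
translate([624, -483, 0]) stool();
translate([-422, 222, 0]) stool();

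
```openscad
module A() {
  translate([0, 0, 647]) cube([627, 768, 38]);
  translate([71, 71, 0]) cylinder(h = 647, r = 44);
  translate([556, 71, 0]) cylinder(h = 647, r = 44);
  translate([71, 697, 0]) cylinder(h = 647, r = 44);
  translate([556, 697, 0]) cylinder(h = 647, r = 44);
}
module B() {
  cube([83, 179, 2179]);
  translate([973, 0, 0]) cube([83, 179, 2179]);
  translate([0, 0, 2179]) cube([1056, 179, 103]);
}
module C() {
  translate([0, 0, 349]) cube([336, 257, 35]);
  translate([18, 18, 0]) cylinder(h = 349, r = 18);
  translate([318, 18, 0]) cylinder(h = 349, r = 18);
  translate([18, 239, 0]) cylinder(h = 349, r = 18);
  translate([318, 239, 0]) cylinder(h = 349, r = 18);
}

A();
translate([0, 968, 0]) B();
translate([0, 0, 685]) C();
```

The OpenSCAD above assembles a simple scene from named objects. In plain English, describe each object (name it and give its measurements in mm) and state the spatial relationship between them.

A is a table: top 627 mm (x) × 768 mm (y), 38 mm thick, upper face at z = 685 mm, on four round legs of 88 mm diameter, each leg's bounding box inset 27 mm from the nearest pair of top edges, running from z = 0 to the bottom of the top.

B is a door frame. The clear opening is 890 mm wide and 2179 mm high. Two 83 mm wide jambs, 179 mm deep, stand either side of the opening from the floor to the top of the opening. A 103 mm thick head sits across the top of both jambs, spanning the full outside width of the frame.

C is a four-legged stool. The seat is 336×257 mm, 35 mm thick, top at z = 384 mm. It stands on four round legs, each 36 mm in diameter, from z = 0 to the seat underside, each leg's axis is inset half a diameter from the nearest pair of seat edges (so the leg's bounding box is flush with the corner).

The door frame is on the floor beside the table on its +y side. The stool is on top of the table.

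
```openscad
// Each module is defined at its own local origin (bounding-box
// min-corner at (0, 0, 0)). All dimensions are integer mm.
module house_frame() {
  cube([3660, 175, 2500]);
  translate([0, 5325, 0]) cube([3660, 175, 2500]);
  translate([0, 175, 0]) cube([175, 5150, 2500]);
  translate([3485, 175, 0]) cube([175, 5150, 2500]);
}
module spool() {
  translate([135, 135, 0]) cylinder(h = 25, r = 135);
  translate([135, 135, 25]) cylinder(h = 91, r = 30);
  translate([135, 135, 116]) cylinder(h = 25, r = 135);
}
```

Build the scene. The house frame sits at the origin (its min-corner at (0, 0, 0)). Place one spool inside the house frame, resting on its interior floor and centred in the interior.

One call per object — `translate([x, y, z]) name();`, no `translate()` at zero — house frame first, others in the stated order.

house_frame();
translate([1695, 2615, 0]) spool();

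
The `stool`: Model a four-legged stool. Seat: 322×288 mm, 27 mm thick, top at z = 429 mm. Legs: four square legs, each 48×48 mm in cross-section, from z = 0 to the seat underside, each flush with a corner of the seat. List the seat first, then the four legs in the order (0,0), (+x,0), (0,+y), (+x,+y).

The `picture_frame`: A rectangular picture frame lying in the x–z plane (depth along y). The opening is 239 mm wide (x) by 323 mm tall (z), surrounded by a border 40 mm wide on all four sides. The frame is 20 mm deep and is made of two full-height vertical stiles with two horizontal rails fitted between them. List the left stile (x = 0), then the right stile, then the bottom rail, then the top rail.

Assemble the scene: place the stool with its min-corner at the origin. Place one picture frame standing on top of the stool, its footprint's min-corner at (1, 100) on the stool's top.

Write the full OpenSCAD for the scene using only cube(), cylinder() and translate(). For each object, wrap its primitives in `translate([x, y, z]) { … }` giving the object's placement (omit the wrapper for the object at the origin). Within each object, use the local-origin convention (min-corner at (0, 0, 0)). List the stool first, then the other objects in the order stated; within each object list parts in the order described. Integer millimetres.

translate([0, 0, 402]) cube([322, 288, 27]);
cube([48, 48, 402]);
translate([274, 0, 0]) cube([48, 48, 402]);
translate([0, 240, 0]) cube([48, 48, 402]);
translate([274, 240, 0]) cube([48, 48, 402]);
translate([1, 100, 429]) {
  cube([40, 20, 403]);
  translate([279, 0, 0]) cube([40, 20, 403]);
  translate([40, 0, 0]) cube([239, 20, 40]);
  translate([40, 0, 363]) cube([239, 20, 40]);
}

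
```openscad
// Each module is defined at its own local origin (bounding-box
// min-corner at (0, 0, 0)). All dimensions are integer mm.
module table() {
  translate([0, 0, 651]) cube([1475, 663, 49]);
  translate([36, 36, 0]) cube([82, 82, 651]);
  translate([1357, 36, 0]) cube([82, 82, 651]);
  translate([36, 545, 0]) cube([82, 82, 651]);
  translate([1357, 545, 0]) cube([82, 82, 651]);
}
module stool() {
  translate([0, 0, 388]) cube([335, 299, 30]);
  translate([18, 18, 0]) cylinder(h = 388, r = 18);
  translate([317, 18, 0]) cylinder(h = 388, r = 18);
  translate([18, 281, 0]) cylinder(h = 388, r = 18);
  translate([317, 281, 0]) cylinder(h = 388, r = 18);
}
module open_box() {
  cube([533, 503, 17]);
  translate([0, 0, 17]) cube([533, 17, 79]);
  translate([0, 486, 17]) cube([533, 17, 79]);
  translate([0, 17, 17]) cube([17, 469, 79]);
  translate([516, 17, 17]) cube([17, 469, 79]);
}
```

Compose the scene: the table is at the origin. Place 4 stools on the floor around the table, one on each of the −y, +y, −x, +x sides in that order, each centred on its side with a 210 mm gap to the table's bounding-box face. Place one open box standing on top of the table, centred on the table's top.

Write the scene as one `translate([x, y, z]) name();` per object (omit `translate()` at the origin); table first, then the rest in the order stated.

table();
translate([570, -509, 0]) stool();
translate([570, 873, 0]) stool();
translate([-545, 182, 0]) stool();
translate([1685, 182, 0]) stool();
translate([471, 80, 700]) open_box();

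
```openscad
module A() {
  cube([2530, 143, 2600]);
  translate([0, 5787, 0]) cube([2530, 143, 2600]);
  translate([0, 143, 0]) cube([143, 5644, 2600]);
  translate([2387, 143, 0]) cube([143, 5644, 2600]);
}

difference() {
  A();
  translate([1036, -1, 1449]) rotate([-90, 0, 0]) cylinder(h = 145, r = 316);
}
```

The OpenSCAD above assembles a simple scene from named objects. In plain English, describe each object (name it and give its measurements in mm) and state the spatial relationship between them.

A is a box-shaped house frame (walls only): outside footprint 2530×5930 mm, wall height 2600 mm, wall thickness 143 mm. The two y-facing walls run the full x-width; the two x-facing walls fit between the inner faces of the y-facing walls.

The house frame has a circular hole of radius 316 mm through its front wall, centred at (x = 1036, z = 1449).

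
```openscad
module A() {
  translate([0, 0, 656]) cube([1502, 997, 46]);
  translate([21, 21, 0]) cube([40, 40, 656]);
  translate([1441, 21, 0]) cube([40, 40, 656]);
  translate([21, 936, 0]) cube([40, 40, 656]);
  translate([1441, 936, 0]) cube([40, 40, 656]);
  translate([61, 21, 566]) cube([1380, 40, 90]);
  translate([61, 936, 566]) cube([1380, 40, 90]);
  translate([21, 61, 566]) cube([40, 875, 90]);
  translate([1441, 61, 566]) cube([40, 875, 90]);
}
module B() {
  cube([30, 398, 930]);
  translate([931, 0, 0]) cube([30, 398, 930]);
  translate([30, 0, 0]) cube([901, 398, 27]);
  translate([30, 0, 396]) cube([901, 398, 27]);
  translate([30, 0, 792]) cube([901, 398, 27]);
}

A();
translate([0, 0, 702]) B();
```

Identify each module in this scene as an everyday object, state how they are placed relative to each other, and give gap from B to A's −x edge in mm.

The bookshelf's min-x is at 0; the table's min-x is 0; gap = 0 mm.

A is a table. B is a bookshelf. The bookshelf is on top of the table. The gap from the bookshelf to the table's −x edge is 0 mm.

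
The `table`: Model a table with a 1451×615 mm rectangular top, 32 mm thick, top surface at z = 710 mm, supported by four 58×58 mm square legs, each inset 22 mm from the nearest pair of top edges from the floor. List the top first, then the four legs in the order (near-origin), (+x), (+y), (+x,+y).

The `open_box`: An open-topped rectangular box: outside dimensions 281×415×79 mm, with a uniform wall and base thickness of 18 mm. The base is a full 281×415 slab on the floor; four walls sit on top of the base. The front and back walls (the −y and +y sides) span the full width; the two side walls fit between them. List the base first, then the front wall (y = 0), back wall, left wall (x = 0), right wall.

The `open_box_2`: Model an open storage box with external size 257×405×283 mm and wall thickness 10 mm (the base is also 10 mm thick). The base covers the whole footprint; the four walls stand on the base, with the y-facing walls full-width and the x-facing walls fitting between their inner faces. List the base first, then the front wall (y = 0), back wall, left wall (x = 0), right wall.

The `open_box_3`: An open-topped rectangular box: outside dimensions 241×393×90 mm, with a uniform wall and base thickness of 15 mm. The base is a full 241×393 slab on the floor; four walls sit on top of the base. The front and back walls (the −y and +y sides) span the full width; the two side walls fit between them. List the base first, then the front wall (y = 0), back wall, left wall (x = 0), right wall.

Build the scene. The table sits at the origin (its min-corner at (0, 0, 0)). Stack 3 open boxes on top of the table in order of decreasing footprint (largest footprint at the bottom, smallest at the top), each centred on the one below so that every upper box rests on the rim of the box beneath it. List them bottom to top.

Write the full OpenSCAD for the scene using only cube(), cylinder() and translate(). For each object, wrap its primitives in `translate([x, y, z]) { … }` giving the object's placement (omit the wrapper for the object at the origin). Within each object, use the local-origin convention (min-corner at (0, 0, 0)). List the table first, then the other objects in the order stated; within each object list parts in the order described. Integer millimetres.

translate([0, 0, 678]) cube([1451, 615, 32]);
translate([22, 22, 0]) cube([58, 58, 678]);
translate([1371, 22, 0]) cube([58, 58, 678]);
translate([22, 535, 0]) cube([58, 58, 678]);
translate([1371, 535, 0]) cube([58, 58, 678]);
translate([585, 100, 710]) {
  cube([281, 415, 18]);
  translate([0, 0, 18]) cube([281, 18, 61]);
  translate([0, 397, 18]) cube([281, 18, 61]);
  translate([0, 18, 18]) cube([18, 379, 61]);
  translate([263, 18, 18]) cube([18, 379, 61]);
}
translate([597, 105, 789]) {
  cube([257, 405, 10]);
  translate([0, 0, 10]) cube([257, 10, 273]);
  translate([0, 395, 10]) cube([257, 10, 273]);
  translate([0, 10, 10]) cube([10, 385, 273]);
  translate([247, 10, 10]) cube([10, 385, 273]);
}
translate([605, 111, 1072]) {
  cube([241, 393, 15]);
  translate([0, 0, 15]) cube([241, 15, 75]);
  translate([0, 378, 15]) cube([241, 15, 75]);
  translate([0, 15, 15]) cube([15, 363, 75]);
  translate([226, 15, 15]) cube([15, 363, 75]);
}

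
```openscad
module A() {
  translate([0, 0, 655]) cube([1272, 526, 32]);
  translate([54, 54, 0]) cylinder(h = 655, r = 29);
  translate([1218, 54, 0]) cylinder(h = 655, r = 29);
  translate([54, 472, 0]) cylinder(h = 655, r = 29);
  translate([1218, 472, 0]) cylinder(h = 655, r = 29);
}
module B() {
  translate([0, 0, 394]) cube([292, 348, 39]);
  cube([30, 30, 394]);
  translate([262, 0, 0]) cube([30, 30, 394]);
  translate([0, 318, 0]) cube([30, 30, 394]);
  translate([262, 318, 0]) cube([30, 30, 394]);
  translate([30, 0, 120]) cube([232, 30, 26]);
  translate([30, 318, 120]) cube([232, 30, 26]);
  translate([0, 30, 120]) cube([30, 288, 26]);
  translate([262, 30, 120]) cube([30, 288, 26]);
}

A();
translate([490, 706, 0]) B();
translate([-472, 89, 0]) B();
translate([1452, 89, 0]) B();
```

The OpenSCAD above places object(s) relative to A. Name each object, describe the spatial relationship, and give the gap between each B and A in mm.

Each stool's nearest face is 180 mm from the table's bounding box.

A is a table. B is a stool. Three stools sit around the table at the +y, −x, +x sides. The gap between each stool and the table is 180 mm.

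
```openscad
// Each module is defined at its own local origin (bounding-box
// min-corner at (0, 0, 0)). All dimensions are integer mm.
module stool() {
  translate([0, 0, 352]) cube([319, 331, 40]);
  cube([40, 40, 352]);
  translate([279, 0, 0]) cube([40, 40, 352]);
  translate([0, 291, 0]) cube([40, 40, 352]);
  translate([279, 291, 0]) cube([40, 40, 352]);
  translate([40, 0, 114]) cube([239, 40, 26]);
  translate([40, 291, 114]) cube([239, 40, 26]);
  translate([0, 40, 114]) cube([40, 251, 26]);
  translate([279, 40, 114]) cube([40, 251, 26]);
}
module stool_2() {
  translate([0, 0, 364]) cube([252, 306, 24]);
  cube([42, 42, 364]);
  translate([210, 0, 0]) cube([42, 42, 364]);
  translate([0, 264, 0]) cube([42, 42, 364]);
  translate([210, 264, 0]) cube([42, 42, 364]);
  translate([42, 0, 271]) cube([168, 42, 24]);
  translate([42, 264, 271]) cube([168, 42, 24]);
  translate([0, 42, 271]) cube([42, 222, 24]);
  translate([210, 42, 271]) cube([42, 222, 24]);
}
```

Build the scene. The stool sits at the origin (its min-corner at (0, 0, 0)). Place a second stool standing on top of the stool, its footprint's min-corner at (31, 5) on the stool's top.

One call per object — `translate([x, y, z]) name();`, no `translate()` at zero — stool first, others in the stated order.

stool();
translate([31, 5, 392]) stool_2();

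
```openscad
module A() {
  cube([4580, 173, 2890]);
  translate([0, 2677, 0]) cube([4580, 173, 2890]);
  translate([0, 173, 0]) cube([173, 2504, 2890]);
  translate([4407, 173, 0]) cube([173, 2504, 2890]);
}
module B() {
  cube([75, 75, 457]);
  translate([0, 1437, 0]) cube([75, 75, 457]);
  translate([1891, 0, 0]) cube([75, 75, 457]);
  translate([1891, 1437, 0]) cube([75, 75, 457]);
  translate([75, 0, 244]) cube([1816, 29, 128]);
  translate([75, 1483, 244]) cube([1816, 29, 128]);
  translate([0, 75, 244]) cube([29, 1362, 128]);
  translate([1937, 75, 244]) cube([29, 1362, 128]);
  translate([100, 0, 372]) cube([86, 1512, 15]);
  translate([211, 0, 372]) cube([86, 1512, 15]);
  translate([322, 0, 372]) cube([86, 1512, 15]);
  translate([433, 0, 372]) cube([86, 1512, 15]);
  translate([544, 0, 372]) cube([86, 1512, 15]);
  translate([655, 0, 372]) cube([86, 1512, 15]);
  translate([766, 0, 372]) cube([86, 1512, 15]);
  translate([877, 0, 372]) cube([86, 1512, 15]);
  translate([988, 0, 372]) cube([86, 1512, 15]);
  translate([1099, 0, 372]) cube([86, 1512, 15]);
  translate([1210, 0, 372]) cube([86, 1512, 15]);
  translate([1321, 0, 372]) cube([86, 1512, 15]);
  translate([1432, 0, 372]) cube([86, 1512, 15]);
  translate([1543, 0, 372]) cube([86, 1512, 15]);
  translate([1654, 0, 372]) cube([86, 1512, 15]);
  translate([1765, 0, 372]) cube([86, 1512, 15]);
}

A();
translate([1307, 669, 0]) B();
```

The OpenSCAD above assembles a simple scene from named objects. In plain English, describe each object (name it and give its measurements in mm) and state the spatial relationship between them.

A is the wall frame of a small rectangular building: four walls, each 2890 mm tall and 173 mm thick, enclosing a footprint 4580 mm (x) by 2850 mm (y) outside-to-outside, with no floor or roof. The front and back walls (the −y and +y sides) span the full width; the two side walls fit between them.

B is a bed frame 1966 mm long (x) by 1512 mm wide (y). Four 75×75 mm corner posts, 457 mm tall, at the corners of the footprint. Four rails of 29 mm thickness and 128 mm height run between adjacent posts with their undersides at z = 244 mm, their outer faces flush with the outside of the frame (the two x-running rails run between the posts' inner faces; the two y-running rails run between the posts' inner faces). 16 slats, each 86 mm wide (x) and 15 mm thick, lie across the top of the two x-running rails, running the full 1512 mm width of the frame in y; the slats are evenly spaced along x between the inner faces of the end posts with equal gaps (rounded down to the nearest mm) at the −x end and between each pair — any rounding remainder accumulates at the +x end.

The bed frame sits inside the house frame, centred.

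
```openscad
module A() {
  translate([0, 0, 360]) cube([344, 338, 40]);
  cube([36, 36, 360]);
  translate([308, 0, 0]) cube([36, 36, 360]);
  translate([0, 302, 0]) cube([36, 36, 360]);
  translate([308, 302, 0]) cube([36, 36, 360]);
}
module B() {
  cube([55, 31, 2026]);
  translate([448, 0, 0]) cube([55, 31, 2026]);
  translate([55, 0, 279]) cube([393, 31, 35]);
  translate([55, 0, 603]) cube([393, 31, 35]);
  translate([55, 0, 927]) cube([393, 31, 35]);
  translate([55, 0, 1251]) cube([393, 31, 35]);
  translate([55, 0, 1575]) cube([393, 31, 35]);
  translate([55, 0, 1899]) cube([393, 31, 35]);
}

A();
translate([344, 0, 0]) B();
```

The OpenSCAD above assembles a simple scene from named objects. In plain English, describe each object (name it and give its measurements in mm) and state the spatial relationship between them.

A is a simple wooden stool: a rectangular seat 344 mm (x) by 338 mm (y), 40 mm thick, top face at z = 400 mm, on four square legs, each 36×36 mm in cross-section. The legs rest on z = 0, each flush with a corner of the seat.

B is a straight ladder. Two 55×31 mm vertical rails, 2026 mm tall, stand 503 mm apart (outside-to-outside) with their front faces coplanar on the −y side. 6 rungs, each 31 mm deep and 35 mm tall, span between the inner faces of the rails, front faces flush with the rails. The lowest rung's underside is at z = 279 mm and rungs are spaced 324 mm apart (underside to underside).

The ladder is against the stool's +x side, with their −y faces flush.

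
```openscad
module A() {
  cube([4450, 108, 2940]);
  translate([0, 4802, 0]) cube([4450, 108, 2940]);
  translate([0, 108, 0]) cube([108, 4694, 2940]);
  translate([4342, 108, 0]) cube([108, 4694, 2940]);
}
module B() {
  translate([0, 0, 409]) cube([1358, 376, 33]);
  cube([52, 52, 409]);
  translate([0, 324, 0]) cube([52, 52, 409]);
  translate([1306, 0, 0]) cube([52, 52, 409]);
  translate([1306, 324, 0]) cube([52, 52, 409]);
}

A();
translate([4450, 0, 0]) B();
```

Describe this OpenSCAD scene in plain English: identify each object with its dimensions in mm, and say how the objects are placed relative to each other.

A is a box-shaped house frame (walls only): outside footprint 4450×4910 mm, wall height 2940 mm, wall thickness 108 mm. The two y-facing walls run the full x-width; the two x-facing walls fit between the inner faces of the y-facing walls.

B is a bench: a 1358×376 mm seat slab, 33 mm thick, top at z = 442 mm, on four 52×52 mm square legs flush with the seat corners and standing on z = 0.

The bench is against the house frame's +x side, with their −y faces flush.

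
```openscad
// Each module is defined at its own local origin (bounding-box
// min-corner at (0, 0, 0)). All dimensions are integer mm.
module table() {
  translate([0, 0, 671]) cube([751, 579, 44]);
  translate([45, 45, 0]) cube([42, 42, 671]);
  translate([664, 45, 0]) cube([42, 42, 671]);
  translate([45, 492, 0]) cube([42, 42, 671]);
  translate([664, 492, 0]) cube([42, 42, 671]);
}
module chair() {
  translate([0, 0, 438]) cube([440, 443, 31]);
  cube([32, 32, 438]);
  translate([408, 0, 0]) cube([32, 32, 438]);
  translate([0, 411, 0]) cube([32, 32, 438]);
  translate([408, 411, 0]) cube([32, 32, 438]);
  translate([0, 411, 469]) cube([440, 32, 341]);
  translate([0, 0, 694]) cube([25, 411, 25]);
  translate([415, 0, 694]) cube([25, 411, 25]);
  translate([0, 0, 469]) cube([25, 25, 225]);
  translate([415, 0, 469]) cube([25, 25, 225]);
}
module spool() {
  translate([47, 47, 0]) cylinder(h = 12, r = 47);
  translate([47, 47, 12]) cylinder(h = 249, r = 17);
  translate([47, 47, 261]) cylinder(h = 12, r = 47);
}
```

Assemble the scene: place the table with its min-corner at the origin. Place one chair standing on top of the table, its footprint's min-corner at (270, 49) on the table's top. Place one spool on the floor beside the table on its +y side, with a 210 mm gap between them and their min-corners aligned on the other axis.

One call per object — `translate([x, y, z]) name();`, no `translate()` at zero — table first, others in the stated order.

table();
translate([270, 49, 715]) chair();
translate([0, 789, 0]) spool();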